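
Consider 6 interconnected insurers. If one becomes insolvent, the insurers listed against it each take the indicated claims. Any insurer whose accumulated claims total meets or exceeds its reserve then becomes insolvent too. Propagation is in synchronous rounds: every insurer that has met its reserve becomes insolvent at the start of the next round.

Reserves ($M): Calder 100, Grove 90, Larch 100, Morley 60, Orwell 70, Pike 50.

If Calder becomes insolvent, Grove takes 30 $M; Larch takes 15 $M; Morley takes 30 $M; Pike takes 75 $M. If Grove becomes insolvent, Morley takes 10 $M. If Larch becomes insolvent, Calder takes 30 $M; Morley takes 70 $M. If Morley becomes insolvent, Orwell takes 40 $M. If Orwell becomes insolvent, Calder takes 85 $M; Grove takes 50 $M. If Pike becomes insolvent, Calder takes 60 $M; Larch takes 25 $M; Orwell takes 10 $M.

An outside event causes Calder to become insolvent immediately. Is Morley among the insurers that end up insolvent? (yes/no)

Round 1 — Calder becomes insolvent (initial).
  Grove: +30 → 30 < 90
  Larch: +15 → 15 < 100
  Morley: +30 → 30 < 60
  Pike: +75 → 75 ≥ 50
Round 2 — Pike becomes insolvent.
  Larch: +25 → 40 < 100
  Orwell: +10 → 10 < 70
No further insolvencies.

no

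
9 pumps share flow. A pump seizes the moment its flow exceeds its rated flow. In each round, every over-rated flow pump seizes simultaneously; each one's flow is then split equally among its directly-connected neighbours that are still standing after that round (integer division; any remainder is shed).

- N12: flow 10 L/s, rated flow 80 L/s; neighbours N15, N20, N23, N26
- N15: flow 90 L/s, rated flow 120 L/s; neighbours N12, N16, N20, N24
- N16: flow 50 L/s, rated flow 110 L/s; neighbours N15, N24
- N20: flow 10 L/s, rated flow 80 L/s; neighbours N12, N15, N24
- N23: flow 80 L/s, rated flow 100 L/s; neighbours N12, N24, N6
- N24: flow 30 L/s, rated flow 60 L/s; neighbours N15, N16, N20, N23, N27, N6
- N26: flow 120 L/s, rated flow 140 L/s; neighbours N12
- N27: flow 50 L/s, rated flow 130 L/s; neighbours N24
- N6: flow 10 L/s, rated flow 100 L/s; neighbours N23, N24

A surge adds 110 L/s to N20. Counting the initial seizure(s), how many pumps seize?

Round 1 — N20 at 120 > 80. N20 seizes.
  N20 sheds 120 L/s to N12, N15, N24: 40 each.
    N12: 10+40 = 50 ≤ 80
    N15: 90+40 = 130 > 120
    N24: 30+40 = 70 > 60
Round 2 — N15, N24 seize.
  N15 sheds 130 L/s to N12, N16: 65 each.
    N12: 50+65 = 115 > 80
    N16: 50+65 = 115 > 110
  N24 sheds 70 L/s to N16, N23, N27, N6: 17 each (2 lost).
    N16: 115+17 = 132 > 110
    N23: 80+17 = 97 ≤ 100
    N27: 50+17 = 67 ≤ 130
    N6: 10+17 = 27 ≤ 100
Round 3 — N12, N16 seize.
  N12 sheds 115 L/s to N23, N26: 57 each (1 lost).
    N23: 97+57 = 154 > 100
    N26: 120+57 = 177 > 140
  N16 sheds 132 L/s: no online neighbours, lost.
Round 4 — N23, N26 seize.
  N23 sheds 154 L/s to N6: 154 each.
    N6: 27+154 = 181 > 100
  N26 sheds 177 L/s: no online neighbours, lost.
Round 5 — N6 seizes.
  N6 sheds 181 L/s: no online neighbours, lost.
No further seizures.

8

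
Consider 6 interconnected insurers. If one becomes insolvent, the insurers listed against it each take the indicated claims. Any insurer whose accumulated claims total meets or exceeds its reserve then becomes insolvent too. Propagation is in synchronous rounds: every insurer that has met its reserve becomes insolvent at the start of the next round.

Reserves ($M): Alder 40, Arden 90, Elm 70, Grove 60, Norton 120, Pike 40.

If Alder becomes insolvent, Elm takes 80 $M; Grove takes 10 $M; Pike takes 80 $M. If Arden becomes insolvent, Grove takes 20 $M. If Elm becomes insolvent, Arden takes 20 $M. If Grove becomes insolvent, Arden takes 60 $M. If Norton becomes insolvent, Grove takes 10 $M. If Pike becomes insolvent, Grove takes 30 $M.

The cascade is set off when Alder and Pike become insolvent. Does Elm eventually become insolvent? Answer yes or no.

Round 1 — Alder, Pike become insolvent (initial).
  Elm: +80 → 80 ≥ 70
  Grove: +10+30 → 40 < 60
Round 2 — Elm becomes insolvent.
  Arden: +20 → 20 < 90
No further insolvencies.

yes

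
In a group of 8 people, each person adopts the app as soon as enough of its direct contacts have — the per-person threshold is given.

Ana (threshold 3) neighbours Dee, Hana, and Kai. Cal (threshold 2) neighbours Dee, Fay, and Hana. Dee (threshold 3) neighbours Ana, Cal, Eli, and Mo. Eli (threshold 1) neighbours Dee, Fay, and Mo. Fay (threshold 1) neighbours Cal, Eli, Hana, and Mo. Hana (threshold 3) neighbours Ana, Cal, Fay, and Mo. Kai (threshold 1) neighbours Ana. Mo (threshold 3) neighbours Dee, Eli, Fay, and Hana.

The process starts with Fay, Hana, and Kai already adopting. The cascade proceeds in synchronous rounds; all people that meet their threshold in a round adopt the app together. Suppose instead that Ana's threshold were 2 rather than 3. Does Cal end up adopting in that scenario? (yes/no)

With Ana's threshold at 2:
Round 1 — Fay, Hana, Kai adopt the app (initial).
Round 2 — checking thresholds:
  Ana: 2 of 3 neighbours ≥ 2, adopts the app.
  Cal: 2 of 3 neighbours ≥ 2, adopts the app.
  Eli: 1 of 3 neighbours ≥ 1, adopts the app.
  Mo: 2 of 4 neighbours < 3, holds.
Round 3 — checking thresholds:
  Dee: 3 of 4 neighbours ≥ 3, adopts the app.
  Mo: 3 of 4 neighbours ≥ 3, adopts the app.
Round 4 — no new adoptions; cascade stops.

yes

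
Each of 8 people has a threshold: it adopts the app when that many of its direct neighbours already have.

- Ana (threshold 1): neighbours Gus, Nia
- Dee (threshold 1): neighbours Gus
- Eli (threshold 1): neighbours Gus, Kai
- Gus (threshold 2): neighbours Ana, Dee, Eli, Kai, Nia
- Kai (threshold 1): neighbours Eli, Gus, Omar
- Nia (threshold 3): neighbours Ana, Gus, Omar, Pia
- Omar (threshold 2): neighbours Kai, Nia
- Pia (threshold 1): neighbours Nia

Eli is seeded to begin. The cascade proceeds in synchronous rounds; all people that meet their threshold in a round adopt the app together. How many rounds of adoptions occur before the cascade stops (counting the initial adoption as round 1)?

4

Round 1 — Eli adopts the app (initial).
Round 2 — checking thresholds:
  Gus: 1 of 5 neighbours < 2, not yet.
  Kai: 1 of 3 neighbours ≥ 1, adopts the app.
Round 3 — checking thresholds:
  Gus: 2 of 5 neighbours ≥ 2, adopts the app.
  Omar: 1 of 2 neighbours < 2, not yet.
Round 4 — checking thresholds:
  Ana: 1 of 2 neighbours ≥ 1, adopts the app.
  Dee: 1 of 1 neighbours ≥ 1, adopts the app.
  Nia: 1 of 4 neighbours < 3, not yet.
  Omar: 1 of 2 neighbours < 2, not yet.
Round 5 — no new adoptions; cascade stops.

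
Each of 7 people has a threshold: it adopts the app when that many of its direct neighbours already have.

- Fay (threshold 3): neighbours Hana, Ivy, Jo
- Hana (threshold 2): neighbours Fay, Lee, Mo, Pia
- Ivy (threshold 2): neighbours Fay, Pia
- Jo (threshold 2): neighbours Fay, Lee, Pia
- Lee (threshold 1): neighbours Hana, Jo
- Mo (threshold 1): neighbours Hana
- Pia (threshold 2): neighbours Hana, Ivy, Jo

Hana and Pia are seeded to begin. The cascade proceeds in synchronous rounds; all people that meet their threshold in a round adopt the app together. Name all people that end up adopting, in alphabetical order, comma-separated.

Hana, Jo, Lee, Mo, Pia

Round 1 — Hana, Pia adopt the app (initial).
Round 2 — checking thresholds:
  Fay: 1 of 3 neighbours < 3, below threshold.
  Ivy: 1 of 2 neighbours < 2, below threshold.
  Jo: 1 of 3 neighbours < 2, below threshold.
  Lee: 1 of 2 neighbours ≥ 1, adopts the app.
  Mo: 1 of 1 neighbours ≥ 1, adopts the app.
Round 3 — checking thresholds:
  Fay: 1 of 3 neighbours < 3, below threshold.
  Ivy: 1 of 2 neighbours < 2, below threshold.
  Jo: 2 of 3 neighbours ≥ 2, adopts the app.
Round 4 — no new adoptions; cascade stops.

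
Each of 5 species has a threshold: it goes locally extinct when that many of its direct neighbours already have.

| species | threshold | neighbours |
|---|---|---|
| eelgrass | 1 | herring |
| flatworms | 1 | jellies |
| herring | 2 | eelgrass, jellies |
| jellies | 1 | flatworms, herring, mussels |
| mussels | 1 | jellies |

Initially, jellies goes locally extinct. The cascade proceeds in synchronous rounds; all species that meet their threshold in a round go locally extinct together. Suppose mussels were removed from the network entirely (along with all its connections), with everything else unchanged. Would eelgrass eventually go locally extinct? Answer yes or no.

no

With mussels removed:
Round 1 — jellies goes locally extinct (initial).
Round 2 — checking thresholds:
  flatworms: 1 of 1 neighbours ≥ 1, goes locally extinct.
  herring: 1 of 2 neighbours < 2, below threshold.
Round 3 — no new extinctions; cascade stops.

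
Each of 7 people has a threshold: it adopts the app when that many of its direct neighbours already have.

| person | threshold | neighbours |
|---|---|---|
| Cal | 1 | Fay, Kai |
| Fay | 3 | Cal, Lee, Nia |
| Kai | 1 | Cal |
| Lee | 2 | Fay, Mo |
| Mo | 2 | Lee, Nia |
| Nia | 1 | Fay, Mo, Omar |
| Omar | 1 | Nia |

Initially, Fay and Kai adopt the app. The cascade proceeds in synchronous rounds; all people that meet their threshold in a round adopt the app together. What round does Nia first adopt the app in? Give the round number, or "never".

Round 1 — Fay, Kai adopt the app (initial).
Round 2 — checking thresholds:
  Cal: 2 of 2 neighbours ≥ 1, adopts the app.
  Lee: 1 of 2 neighbours < 2, below threshold.
  Nia: 1 of 3 neighbours ≥ 1, adopts the app.
Round 3 — checking thresholds:
  Lee: 1 of 2 neighbours < 2, below threshold.
  Mo: 1 of 2 neighbours < 2, below threshold.
  Omar: 1 of 1 neighbours ≥ 1, adopts the app.
Round 4 — no new adoptions; cascade stops.

2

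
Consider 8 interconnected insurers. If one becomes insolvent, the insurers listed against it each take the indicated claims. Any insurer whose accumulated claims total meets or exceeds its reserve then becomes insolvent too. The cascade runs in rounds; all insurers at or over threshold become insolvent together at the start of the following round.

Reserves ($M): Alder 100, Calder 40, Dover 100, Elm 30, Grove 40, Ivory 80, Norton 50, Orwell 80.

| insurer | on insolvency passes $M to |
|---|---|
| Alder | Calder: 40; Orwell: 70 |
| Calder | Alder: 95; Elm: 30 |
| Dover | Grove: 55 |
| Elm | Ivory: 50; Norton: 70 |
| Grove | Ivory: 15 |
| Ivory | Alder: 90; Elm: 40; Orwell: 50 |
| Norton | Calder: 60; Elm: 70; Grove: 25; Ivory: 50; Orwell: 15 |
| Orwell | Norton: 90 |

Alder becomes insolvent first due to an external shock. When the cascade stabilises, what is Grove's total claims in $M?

25

Round 1 — Alder becomes insolvent (initial).
  Calder: +40 → 40 ≥ 40
  Orwell: +70 → 70 < 80
Round 2 — Calder becomes insolvent.
  Elm: +30 → 30 ≥ 30
Round 3 — Elm becomes insolvent.
  Ivory: +50 → 50 < 80
  Norton: +70 → 70 ≥ 50
Round 4 — Norton becomes insolvent.
  Grove: +25 → 25 < 40
  Ivory: +50 → 100 ≥ 80
  Orwell: +15 → 85 ≥ 80
Round 5 — Ivory, Orwell become insolvent.
No further insolvencies.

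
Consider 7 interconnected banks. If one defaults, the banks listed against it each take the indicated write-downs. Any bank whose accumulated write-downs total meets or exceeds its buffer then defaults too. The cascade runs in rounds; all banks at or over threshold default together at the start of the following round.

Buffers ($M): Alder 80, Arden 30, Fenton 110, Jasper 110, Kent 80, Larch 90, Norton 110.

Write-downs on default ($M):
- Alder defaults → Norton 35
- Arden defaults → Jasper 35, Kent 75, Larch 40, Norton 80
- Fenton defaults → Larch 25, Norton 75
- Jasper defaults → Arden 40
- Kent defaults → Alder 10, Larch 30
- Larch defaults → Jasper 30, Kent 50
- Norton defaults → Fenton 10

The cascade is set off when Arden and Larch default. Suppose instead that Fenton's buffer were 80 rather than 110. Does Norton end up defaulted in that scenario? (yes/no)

With Fenton's buffer at 80:
Round 1 — Arden, Larch default (initial).
  Jasper: +35+30 → 65 < 110
  Kent: +75+50 → 125 ≥ 80
  Norton: +80 → 80 < 110
Round 2 — Kent defaults.
  Alder: +10 → 10 < 80
No further defaults.

no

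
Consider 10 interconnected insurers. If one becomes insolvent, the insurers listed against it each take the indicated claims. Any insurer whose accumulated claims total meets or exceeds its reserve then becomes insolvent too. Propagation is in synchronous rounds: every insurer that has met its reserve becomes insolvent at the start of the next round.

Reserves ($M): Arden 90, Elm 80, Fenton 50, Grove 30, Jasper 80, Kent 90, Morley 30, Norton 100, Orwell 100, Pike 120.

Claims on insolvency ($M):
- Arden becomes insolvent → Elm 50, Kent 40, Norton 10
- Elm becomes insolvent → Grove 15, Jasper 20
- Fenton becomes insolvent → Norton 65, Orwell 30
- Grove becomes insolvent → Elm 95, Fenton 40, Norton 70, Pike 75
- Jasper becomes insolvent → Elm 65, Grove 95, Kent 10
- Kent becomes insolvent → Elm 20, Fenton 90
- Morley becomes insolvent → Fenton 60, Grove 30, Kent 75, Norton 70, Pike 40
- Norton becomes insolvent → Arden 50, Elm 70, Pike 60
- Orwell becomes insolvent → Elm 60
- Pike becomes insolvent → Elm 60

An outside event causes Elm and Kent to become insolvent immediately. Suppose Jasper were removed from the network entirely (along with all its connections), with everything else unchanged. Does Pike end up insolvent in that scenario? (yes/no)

With Jasper removed:
Round 1 — Elm, Kent become insolvent (initial).
  Fenton: +90 → 90 ≥ 50
  Grove: +15 → 15 < 30
Round 2 — Fenton becomes insolvent.
  Norton: +65 → 65 < 100
  Orwell: +30 → 30 < 100
No further insolvencies.

no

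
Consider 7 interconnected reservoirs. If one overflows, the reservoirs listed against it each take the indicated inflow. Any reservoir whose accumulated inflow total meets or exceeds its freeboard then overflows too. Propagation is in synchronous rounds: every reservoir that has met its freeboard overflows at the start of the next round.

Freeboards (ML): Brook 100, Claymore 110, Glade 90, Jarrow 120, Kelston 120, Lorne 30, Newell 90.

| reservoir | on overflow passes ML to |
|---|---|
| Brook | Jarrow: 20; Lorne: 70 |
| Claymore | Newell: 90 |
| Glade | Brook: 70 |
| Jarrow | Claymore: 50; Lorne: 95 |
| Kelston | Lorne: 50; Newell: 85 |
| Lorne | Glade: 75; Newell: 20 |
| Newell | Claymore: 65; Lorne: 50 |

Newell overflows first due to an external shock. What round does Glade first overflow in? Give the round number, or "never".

never

Round 1 — Newell overflows (initial).
  Claymore: +65 → 65 < 110
  Lorne: +50 → 50 ≥ 30
Round 2 — Lorne overflows.
  Glade: +75 → 75 < 90
No further overflows.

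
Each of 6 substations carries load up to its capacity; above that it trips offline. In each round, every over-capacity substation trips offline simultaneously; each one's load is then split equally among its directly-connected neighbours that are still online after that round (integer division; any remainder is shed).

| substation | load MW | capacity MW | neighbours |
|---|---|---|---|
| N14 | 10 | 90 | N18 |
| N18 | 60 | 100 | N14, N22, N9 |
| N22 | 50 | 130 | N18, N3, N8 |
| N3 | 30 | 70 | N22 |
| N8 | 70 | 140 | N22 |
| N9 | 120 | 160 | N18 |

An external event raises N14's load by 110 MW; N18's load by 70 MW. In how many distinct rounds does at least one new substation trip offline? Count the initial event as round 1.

2

Round 1 — N14 at 120 > 90; N18 at 130 > 100. N14, N18 trip offline.
  N14 sheds 120 MW: no online neighbours, lost.
  N18 sheds 130 MW to N22, N9: 65 each.
    N22: 50+65 = 115 ≤ 130
    N9: 120+65 = 185 > 160
Round 2 — N9 trips offline.
  N9 sheds 185 MW: no online neighbours, lost.
No further trips.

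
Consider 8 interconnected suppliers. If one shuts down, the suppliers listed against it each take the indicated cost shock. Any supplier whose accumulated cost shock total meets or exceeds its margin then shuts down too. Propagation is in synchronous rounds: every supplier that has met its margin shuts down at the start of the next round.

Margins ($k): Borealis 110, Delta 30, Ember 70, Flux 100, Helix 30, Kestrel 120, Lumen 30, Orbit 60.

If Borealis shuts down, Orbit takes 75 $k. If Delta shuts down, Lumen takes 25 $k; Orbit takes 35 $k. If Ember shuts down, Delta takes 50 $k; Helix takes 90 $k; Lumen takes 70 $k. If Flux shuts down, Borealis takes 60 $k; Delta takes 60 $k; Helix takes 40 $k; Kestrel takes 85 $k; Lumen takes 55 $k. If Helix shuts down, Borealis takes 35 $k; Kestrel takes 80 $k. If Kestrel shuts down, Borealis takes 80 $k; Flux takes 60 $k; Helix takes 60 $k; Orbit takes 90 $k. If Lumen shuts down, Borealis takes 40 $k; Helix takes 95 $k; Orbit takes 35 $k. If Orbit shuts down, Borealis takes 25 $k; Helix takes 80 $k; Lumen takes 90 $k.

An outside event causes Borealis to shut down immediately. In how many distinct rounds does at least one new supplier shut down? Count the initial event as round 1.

3

Round 1 — Borealis shuts down (initial).
  Orbit: +75 → 75 ≥ 60
Round 2 — Orbit shuts down.
  Helix: +80 → 80 ≥ 30
  Lumen: +90 → 90 ≥ 30
Round 3 — Helix, Lumen shut down.
  Kestrel: +80 → 80 < 120
No further shutdowns.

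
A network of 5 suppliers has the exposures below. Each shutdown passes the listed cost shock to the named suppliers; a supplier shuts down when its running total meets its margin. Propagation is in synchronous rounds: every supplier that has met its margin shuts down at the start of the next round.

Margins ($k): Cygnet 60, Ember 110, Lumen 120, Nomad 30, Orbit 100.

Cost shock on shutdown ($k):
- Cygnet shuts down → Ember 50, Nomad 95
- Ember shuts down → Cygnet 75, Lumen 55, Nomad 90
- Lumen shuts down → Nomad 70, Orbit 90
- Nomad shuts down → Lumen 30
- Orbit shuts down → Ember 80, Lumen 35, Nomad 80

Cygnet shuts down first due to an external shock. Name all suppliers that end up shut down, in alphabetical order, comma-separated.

Cygnet, Nomad

Round 1 — Cygnet shuts down (initial).
  Ember: +50 → 50 < 110
  Nomad: +95 → 95 ≥ 30
Round 2 — Nomad shuts down.
  Lumen: +30 → 30 < 120
No further shutdowns.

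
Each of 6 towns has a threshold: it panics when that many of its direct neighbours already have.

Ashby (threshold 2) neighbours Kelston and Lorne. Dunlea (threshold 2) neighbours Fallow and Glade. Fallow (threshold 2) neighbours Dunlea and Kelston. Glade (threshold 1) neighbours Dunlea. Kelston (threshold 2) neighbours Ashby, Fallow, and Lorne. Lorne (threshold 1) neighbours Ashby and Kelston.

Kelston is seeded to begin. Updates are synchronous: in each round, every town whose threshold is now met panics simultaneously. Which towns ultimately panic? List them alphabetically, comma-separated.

Round 1 — Kelston panics (initial).
Round 2 — checking thresholds:
  Ashby: 1 of 2 neighbours < 2, below threshold.
  Fallow: 1 of 2 neighbours < 2, below threshold.
  Lorne: 1 of 2 neighbours ≥ 1, panics.
Round 3 — checking thresholds:
  Ashby: 2 of 2 neighbours ≥ 2, panics.
  Fallow: 1 of 2 neighbours < 2, below threshold.
Round 4 — no new panics; cascade stops.

Ashby, Kelston, Lorne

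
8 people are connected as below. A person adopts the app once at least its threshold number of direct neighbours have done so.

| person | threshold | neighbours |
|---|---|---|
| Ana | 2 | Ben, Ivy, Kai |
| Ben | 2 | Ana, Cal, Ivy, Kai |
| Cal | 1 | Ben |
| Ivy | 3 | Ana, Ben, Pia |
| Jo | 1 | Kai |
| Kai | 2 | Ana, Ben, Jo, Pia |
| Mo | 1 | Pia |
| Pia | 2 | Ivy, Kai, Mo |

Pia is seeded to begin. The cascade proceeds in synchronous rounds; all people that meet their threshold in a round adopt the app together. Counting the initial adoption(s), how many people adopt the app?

2

Round 1 — Pia adopts the app (initial).
Round 2 — checking thresholds:
  Ivy: 1 of 3 neighbours < 3, holds.
  Kai: 1 of 4 neighbours < 2, holds.
  Mo: 1 of 1 neighbours ≥ 1, adopts the app.
Round 3 — no new adoptions; cascade stops.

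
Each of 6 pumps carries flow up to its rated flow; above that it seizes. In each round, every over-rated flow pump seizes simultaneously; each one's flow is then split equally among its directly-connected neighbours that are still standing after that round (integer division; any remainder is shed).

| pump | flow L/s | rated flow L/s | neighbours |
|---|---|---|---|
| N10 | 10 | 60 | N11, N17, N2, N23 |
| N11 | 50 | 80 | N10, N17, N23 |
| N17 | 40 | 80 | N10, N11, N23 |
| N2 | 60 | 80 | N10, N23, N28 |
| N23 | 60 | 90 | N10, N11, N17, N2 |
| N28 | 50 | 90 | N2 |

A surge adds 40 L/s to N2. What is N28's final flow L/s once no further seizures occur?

83

Round 1 — N2 at 100 > 80. N2 seizes.
  N2 sheds 100 L/s to N10, N23, N28: 33 each (1 lost).
    N10: 10+33 = 43 ≤ 60
    N23: 60+33 = 93 > 90
    N28: 50+33 = 83 ≤ 90
Round 2 — N23 seizes.
  N23 sheds 93 L/s to N10, N11, N17: 31 each.
    N10: 43+31 = 74 > 60
    N11: 50+31 = 81 > 80
    N17: 40+31 = 71 ≤ 80
Round 3 — N10, N11 seize.
  N10 sheds 74 L/s to N17: 74 each.
    N17: 71+74 = 145 > 80
  N11 sheds 81 L/s to N17: 81 each.
    N17: 145+81 = 226 > 80
Round 4 — N17 seizes.
  N17 sheds 226 L/s: no online neighbours, lost.
No further seizures.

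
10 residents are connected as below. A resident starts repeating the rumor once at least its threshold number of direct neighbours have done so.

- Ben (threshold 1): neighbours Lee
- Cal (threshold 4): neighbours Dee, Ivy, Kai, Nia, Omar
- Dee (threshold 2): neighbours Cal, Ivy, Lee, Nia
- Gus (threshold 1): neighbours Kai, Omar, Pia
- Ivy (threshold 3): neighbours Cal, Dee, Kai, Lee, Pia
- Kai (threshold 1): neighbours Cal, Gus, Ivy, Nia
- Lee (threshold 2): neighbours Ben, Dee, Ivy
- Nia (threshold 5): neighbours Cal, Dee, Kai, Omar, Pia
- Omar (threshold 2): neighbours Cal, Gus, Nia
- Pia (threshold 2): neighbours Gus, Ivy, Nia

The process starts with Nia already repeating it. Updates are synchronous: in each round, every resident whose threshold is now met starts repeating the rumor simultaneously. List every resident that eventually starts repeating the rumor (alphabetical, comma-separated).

Gus, Kai, Nia, Omar, Pia

Round 1 — Nia starts repeating the rumor (initial).
Round 2 — checking thresholds:
  Cal: 1 of 5 neighbours < 4, below threshold.
  Dee: 1 of 4 neighbours < 2, below threshold.
  Kai: 1 of 4 neighbours ≥ 1, starts repeating the rumor.
  Omar: 1 of 3 neighbours < 2, below threshold.
  Pia: 1 of 3 neighbours < 2, below threshold.
Round 3 — checking thresholds:
  Cal: 2 of 5 neighbours < 4, below threshold.
  Dee: 1 of 4 neighbours < 2, below threshold.
  Gus: 1 of 3 neighbours ≥ 1, starts repeating the rumor.
  Ivy: 1 of 5 neighbours < 3, below threshold.
  Omar: 1 of 3 neighbours < 2, below threshold.
  Pia: 1 of 3 neighbours < 2, below threshold.
Round 4 — checking thresholds:
  Cal: 2 of 5 neighbours < 4, below threshold.
  Dee: 1 of 4 neighbours < 2, below threshold.
  Ivy: 1 of 5 neighbours < 3, below threshold.
  Omar: 2 of 3 neighbours ≥ 2, starts repeating the rumor.
  Pia: 2 of 3 neighbours ≥ 2, starts repeating the rumor.
Round 5 — no new spreads; cascade stops.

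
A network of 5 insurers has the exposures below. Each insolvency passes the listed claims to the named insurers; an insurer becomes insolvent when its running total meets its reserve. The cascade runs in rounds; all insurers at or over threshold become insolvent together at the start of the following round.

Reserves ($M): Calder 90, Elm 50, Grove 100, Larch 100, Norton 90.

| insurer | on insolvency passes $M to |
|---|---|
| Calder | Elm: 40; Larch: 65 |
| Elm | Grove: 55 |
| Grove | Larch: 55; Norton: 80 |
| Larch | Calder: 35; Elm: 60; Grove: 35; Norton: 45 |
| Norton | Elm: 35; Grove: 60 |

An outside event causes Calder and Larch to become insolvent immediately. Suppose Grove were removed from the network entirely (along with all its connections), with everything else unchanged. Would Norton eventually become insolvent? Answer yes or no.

With Grove removed:
Round 1 — Calder, Larch become insolvent (initial).
  Elm: +40+60 → 100 ≥ 50
  Norton: +45 → 45 < 90
Round 2 — Elm becomes insolvent.
No further insolvencies.

no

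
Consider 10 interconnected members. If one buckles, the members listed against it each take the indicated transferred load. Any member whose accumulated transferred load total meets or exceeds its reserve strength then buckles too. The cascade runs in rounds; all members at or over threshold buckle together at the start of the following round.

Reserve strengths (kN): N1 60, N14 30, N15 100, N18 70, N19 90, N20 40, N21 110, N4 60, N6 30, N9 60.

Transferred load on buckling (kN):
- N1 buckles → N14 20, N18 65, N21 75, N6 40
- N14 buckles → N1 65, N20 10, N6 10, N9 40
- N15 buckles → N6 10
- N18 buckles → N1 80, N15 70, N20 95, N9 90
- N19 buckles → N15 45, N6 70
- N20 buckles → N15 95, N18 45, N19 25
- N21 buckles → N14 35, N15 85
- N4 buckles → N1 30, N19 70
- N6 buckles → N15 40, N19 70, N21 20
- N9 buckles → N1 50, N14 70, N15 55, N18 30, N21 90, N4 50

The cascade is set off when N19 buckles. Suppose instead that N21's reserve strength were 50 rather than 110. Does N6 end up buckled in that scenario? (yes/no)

yes

With N21's reserve strength at 50:
Round 1 — N19 buckles (initial).
  N15: +45 → 45 < 100
  N6: +70 → 70 ≥ 30
Round 2 — N6 buckles.
  N15: +40 → 85 < 100
  N21: +20 → 20 < 50
No further bucklings.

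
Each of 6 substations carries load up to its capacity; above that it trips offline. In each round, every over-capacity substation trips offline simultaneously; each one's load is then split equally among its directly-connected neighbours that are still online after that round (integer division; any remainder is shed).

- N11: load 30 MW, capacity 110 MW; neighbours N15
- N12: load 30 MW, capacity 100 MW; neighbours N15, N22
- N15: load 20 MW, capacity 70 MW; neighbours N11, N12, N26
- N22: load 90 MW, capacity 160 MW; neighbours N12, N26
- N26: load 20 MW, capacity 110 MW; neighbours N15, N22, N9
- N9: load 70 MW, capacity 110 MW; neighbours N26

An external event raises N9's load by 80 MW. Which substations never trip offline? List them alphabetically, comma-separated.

N11

Round 1 — N9 at 150 > 110. N9 trips offline.
  N9 sheds 150 MW to N26: 150 each.
    N26: 20+150 = 170 > 110
Round 2 — N26 trips offline.
  N26 sheds 170 MW to N15, N22: 85 each.
    N15: 20+85 = 105 > 70
    N22: 90+85 = 175 > 160
Round 3 — N15, N22 trip offline.
  N15 sheds 105 MW to N11, N12: 52 each (1 lost).
    N11: 30+52 = 82 ≤ 110
    N12: 30+52 = 82 ≤ 100
  N22 sheds 175 MW to N12: 175 each.
    N12: 82+175 = 257 > 100
Round 4 — N12 trips offline.
  N12 sheds 257 MW: no online neighbours, lost.
No further trips.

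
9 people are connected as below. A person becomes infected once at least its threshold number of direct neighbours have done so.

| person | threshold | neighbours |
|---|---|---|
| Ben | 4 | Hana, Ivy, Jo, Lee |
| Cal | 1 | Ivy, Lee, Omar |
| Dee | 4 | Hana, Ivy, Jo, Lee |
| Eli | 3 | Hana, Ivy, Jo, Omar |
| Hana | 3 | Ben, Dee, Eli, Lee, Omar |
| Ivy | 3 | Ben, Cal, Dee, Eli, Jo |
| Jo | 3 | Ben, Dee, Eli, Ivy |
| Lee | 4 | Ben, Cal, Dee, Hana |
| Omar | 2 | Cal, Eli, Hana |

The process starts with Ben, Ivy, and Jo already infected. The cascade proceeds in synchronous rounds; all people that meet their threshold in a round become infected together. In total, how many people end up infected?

Round 1 — Ben, Ivy, Jo become infected (initial).
Round 2 — checking thresholds:
  Cal: 1 of 3 neighbours ≥ 1, becomes infected.
  Dee: 2 of 4 neighbours < 4, below threshold.
  Eli: 2 of 4 neighbours < 3, below threshold.
  Hana: 1 of 5 neighbours < 3, below threshold.
  Lee: 1 of 4 neighbours < 4, below threshold.
Round 3 — no new infections; cascade stops.

4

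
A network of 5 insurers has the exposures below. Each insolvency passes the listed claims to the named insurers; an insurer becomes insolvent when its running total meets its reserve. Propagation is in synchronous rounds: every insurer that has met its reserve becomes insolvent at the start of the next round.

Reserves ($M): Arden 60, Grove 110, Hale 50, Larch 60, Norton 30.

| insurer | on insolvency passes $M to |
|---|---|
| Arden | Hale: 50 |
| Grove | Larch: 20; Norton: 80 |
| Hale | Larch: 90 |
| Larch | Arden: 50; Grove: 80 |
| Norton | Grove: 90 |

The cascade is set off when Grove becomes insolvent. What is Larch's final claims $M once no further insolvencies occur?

20

Round 1 — Grove becomes insolvent (initial).
  Larch: +20 → 20 < 60
  Norton: +80 → 80 ≥ 30
Round 2 — Norton becomes insolvent.
No further insolvencies.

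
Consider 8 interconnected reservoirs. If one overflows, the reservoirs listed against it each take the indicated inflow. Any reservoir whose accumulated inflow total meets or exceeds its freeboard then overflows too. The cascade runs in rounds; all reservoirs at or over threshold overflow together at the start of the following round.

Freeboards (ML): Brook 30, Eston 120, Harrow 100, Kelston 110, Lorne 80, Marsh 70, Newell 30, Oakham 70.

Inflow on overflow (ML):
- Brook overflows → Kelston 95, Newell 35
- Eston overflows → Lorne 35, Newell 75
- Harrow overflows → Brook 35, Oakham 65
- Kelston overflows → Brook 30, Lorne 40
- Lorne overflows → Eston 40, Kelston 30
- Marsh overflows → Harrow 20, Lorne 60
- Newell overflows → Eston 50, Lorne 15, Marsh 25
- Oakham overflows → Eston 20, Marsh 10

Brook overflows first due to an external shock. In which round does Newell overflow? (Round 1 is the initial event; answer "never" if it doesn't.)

Round 1 — Brook overflows (initial).
  Kelston: +95 → 95 < 110
  Newell: +35 → 35 ≥ 30
Round 2 — Newell overflows.
  Eston: +50 → 50 < 120
  Lorne: +15 → 15 < 80
  Marsh: +25 → 25 < 70
No further overflows.

2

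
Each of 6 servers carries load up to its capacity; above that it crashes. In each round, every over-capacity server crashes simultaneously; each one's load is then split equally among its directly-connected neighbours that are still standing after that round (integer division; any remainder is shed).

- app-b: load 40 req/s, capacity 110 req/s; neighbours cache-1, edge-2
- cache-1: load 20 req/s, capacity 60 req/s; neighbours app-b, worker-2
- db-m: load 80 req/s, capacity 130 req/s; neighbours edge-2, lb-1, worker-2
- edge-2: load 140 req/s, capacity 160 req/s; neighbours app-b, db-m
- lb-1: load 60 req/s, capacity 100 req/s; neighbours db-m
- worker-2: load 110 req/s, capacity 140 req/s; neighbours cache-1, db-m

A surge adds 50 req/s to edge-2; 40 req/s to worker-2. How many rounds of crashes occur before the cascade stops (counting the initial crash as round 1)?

Round 1 — edge-2 at 190 > 160; worker-2 at 150 > 140. edge-2, worker-2 crash.
  edge-2 sheds 190 req/s to app-b, db-m: 95 each.
    app-b: 40+95 = 135 > 110
    db-m: 80+95 = 175 > 130
  worker-2 sheds 150 req/s to cache-1, db-m: 75 each.
    cache-1: 20+75 = 95 > 60
    db-m: 175+75 = 250 > 130
Round 2 — app-b, cache-1, db-m crash.
  app-b sheds 135 req/s: no online neighbours, lost.
  cache-1 sheds 95 req/s: no online neighbours, lost.
  db-m sheds 250 req/s to lb-1: 250 each.
    lb-1: 60+250 = 310 > 100
Round 3 — lb-1 crashes.
  lb-1 sheds 310 req/s: no online neighbours, lost.
No further crashes.

3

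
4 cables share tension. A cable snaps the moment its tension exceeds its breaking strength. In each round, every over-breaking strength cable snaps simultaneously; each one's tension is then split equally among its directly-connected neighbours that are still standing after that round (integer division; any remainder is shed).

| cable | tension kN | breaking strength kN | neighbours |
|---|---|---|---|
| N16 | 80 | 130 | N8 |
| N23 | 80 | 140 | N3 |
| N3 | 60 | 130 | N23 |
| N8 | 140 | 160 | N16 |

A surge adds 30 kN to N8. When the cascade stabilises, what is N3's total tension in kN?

Round 1 — N8 at 170 > 160. N8 snaps.
  N8 sheds 170 kN to N16: 170 each.
    N16: 80+170 = 250 > 130
Round 2 — N16 snaps.
  N16 sheds 250 kN: no online neighbours, lost.
No further breaks.

60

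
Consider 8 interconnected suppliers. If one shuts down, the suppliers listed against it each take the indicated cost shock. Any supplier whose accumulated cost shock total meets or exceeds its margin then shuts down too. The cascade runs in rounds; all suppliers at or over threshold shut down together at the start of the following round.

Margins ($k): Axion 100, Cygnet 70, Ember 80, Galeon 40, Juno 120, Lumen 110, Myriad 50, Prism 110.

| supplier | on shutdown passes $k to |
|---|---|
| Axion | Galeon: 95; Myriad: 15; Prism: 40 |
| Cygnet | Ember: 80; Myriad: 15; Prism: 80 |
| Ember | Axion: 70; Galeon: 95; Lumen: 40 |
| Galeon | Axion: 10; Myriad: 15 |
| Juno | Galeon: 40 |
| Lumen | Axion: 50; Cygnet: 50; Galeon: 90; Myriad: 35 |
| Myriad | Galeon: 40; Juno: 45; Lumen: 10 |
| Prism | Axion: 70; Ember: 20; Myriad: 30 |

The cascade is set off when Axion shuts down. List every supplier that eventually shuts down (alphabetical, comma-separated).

Round 1 — Axion shuts down (initial).
  Galeon: +95 → 95 ≥ 40
  Myriad: +15 → 15 < 50
  Prism: +40 → 40 < 110
Round 2 — Galeon shuts down.
  Myriad: +15 → 30 < 50
No further shutdowns.

Axion, Galeon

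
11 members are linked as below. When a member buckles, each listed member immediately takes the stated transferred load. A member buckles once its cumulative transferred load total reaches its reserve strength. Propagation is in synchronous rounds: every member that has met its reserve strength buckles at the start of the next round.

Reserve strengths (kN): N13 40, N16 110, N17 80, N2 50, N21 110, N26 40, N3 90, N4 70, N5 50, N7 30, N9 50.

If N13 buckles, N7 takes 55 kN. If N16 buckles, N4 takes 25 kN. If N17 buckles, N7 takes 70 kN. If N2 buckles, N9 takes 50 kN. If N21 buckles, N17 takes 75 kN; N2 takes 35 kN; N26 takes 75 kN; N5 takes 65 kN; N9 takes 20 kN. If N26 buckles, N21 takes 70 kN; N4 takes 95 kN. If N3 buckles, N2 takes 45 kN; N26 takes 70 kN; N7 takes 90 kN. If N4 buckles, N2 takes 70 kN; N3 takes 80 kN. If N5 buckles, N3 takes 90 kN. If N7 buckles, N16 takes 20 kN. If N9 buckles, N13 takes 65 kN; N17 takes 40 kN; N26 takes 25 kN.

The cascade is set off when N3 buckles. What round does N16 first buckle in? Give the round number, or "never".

Round 1 — N3 buckles (initial).
  N2: +45 → 45 < 50
  N26: +70 → 70 ≥ 40
  N7: +90 → 90 ≥ 30
Round 2 — N26, N7 buckle.
  N16: +20 → 20 < 110
  N21: +70 → 70 < 110
  N4: +95 → 95 ≥ 70
Round 3 — N4 buckles.
  N2: +70 → 115 ≥ 50
Round 4 — N2 buckles.
  N9: +50 → 50 ≥ 50
Round 5 — N9 buckles.
  N13: +65 → 65 ≥ 40
  N17: +40 → 40 < 80
Round 6 — N13 buckles.
No further bucklings.

never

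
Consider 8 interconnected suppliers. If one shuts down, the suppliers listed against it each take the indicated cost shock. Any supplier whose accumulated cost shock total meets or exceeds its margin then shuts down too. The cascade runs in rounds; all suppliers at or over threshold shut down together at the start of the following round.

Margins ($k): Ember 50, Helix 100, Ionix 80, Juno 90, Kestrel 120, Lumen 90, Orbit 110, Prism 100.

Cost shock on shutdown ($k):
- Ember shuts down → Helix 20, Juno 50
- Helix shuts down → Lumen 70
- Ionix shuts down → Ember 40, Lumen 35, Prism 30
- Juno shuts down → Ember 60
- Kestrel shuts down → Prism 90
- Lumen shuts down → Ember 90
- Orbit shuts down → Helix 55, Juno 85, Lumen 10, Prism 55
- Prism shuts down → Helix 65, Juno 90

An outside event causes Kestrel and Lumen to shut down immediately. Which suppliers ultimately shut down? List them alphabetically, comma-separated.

Round 1 — Kestrel, Lumen shut down (initial).
  Ember: +90 → 90 ≥ 50
  Prism: +90 → 90 < 100
Round 2 — Ember shuts down.
  Helix: +20 → 20 < 100
  Juno: +50 → 50 < 90
No further shutdowns.

Ember, Kestrel, Lumen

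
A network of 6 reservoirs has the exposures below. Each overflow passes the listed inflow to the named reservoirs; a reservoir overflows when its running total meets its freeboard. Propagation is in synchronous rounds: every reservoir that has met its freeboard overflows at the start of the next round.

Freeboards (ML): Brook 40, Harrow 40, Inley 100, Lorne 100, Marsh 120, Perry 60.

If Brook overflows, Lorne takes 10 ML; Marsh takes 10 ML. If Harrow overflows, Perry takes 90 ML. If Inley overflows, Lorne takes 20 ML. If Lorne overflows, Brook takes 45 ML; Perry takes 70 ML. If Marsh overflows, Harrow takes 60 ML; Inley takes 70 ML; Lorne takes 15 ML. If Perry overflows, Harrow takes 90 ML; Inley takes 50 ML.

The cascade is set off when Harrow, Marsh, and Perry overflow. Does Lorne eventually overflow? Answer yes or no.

no

Round 1 — Harrow, Marsh, Perry overflow (initial).
  Inley: +70+50 → 120 ≥ 100
  Lorne: +15 → 15 < 100
Round 2 — Inley overflows.
  Lorne: +20 → 35 < 100
No further overflows.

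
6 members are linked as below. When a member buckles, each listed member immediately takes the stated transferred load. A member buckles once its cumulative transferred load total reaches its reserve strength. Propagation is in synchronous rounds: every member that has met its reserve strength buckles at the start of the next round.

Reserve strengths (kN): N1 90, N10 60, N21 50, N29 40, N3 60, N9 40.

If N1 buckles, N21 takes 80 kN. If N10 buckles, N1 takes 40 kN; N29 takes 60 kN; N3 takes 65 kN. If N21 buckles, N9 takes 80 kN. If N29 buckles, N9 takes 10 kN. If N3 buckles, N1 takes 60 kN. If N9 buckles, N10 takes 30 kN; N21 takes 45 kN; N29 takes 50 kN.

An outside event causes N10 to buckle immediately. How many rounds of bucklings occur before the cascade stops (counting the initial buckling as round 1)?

Round 1 — N10 buckles (initial).
  N1: +40 → 40 < 90
  N29: +60 → 60 ≥ 40
  N3: +65 → 65 ≥ 60
Round 2 — N29, N3 buckle.
  N1: +60 → 100 ≥ 90
  N9: +10 → 10 < 40
Round 3 — N1 buckles.
  N21: +80 → 80 ≥ 50
Round 4 — N21 buckles.
  N9: +80 → 90 ≥ 40
Round 5 — N9 buckles.
No further bucklings.

5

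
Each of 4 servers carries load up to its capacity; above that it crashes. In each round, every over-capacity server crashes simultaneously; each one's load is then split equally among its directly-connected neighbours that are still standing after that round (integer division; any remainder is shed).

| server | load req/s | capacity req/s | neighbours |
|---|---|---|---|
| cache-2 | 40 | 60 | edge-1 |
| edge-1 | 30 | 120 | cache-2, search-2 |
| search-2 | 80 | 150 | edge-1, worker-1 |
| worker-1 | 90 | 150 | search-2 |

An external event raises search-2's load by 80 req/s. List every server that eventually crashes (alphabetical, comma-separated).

search-2, worker-1

Round 1 — search-2 at 160 > 150. search-2 crashes.
  search-2 sheds 160 req/s to edge-1, worker-1: 80 each.
    edge-1: 30+80 = 110 ≤ 120
    worker-1: 90+80 = 170 > 150
Round 2 — worker-1 crashes.
  worker-1 sheds 170 req/s: no online neighbours, lost.
No further crashes.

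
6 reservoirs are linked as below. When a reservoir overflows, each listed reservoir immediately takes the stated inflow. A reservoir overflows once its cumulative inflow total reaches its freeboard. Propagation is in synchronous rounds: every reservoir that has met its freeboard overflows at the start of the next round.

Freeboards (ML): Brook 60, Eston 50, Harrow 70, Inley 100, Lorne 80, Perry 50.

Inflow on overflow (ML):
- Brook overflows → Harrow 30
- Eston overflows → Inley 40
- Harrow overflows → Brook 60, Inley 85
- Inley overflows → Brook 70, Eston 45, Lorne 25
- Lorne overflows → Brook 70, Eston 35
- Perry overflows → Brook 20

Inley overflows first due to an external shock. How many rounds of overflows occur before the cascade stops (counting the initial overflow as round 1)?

Round 1 — Inley overflows (initial).
  Brook: +70 → 70 ≥ 60
  Eston: +45 → 45 < 50
  Lorne: +25 → 25 < 80
Round 2 — Brook overflows.
  Harrow: +30 → 30 < 70
No further overflows.

2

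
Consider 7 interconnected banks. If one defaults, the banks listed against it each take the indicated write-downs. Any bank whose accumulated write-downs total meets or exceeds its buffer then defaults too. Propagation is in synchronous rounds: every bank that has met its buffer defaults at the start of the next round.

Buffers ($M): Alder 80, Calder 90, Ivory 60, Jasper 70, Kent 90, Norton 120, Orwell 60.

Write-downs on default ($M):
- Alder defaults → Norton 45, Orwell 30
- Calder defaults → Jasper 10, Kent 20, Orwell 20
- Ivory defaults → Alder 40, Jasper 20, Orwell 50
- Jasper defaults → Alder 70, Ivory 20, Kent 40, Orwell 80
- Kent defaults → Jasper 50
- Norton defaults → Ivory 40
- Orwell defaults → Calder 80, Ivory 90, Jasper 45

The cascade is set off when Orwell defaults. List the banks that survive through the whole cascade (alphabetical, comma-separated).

Alder, Calder, Jasper, Kent, Norton

Round 1 — Orwell defaults (initial).
  Calder: +80 → 80 < 90
  Ivory: +90 → 90 ≥ 60
  Jasper: +45 → 45 < 70
Round 2 — Ivory defaults.
  Alder: +40 → 40 < 80
  Jasper: +20 → 65 < 70
No further defaults.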